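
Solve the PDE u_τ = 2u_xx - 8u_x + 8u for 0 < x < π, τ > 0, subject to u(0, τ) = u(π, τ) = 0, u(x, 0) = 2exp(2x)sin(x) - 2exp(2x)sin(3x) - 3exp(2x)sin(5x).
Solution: Substitute u = exp(2x)w.
Then u_x = exp(2x)(w_x + 2w), u_xx = exp(2x)(w_xx + 4w_x + 4w), u_τ = exp(2x)w_τ; substituting and dividing by exp(2x), the lower-order terms cancel: w_τ = 2w_xx (standard heat equation).
Data for w: w(x,0) = exp(-2x)u(x,0) = 2sin(x) - 2sin(3x) - 3sin(5x). The boundary conditions carry over: w(0,τ) = w(π,τ) = 0.
Separating variables: w = Σ c_n exp(-2n²τ) sin(nx). From w(x,0) = 2sin(x) - 2sin(3x) - 3sin(5x): c_1=2, c_3=-2, c_5=-3.
So w(x,τ) = 2exp(-2τ)sin(x) - 2exp(-18τ)sin(3x) - 3exp(-50τ)sin(5x), and u(x,τ) = exp(2x)w(x,τ).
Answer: u(x, τ) = 2exp(2x)exp(-2τ)sin(x) - 2exp(2x)exp(-18τ)sin(3x) - 3exp(2x)exp(-50τ)sin(5x)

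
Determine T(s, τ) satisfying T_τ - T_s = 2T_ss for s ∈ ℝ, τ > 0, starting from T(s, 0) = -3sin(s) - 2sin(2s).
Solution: Change to a moving frame: let η = s + τ, σ = τ and write T(s,τ) = u(η,σ).
By the chain rule T_τ = u_σ + u_η, T_s = u_η, T_ss = u_ηη.
Then T_τ - T_s = u_σ: the advection term cancels and the PDE becomes the heat equation u_σ = 2u_ηη on η ∈ ℝ.
Initial data: u(η,0) = T(η,0) = -3sin(η) - 2sin(2η).
On η ∈ ℝ each mode satisfies (sin(nη))″ = -n² sin(nη), so exp(-2n²σ) sin(nη) solves the heat equation; by superposition u(η,σ) = Σ c_n exp(-2n²σ) sin(nη).
Reading off the coefficients: c_1=-3, c_2=-2, so u(η,σ) = -3exp(-2σ)sin(η) - 2exp(-8σ)sin(2η).
Substituting back η = s + τ, σ = τ: T(s,τ) = u(s + τ, τ).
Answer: T(s, τ) = -3exp(-2τ)sin(s + τ) - 2exp(-8τ)sin(2s + 2τ)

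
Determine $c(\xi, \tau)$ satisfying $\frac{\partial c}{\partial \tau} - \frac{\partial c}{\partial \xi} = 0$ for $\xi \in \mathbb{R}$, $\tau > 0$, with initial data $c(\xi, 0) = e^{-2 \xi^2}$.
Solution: By characteristics ($d\xi/d\tau = -1$), $c(\xi,\tau) = f(\xi + \tau)$ with $f = c( \cdot , 0)$.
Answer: $c(\xi, \tau) = e^{-2 (\tau + \xi)^2}$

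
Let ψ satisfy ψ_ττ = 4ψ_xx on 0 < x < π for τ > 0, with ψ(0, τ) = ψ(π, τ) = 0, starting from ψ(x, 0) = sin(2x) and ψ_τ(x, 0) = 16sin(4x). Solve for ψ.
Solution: Separating variables: ψ = Σ [A_n cos(ω_n τ) + B_n sin(ω_n τ)] sin(nx), ω_n = 2n. From ICs (B_n = velocity coefficient / ω_n): A_2=1, B_4=2.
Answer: ψ(x, τ) = sin(2x)cos(4τ) + 2sin(4x)sin(8τ)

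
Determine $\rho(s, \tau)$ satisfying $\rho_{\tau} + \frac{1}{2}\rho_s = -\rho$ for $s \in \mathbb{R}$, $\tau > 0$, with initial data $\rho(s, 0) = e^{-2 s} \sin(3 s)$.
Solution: Substitute $\rho = e^{-2s}u$.
Then $\rho_s = e^{-2s}(u_s - 2u)$, $\rho_{\tau} = e^{-2s}u_{\tau}$; substituting and dividing by $e^{-2s}$, the lower-order terms cancel: $u_{\tau} + \frac{1}{2}u_s = 0$ (standard advection equation).
Data for $u$: $u(s,0) = e^{2s}\rho(s,0) = \sin(3 s)$.
By characteristics ($ds/d\tau = 1/2$), $u(s,\tau) = f(s - \frac{1}{2}\tau)$ with $f = u( \cdot , 0)$.
So $u(s,\tau) = \sin(3 s - 3 \tau/2)$, and $\rho(s,\tau) = e^{-2s}u(s,\tau)$.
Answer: $\rho(s, \tau) = - e^{-2 s} \sin(3 \tau/2 - 3 s)$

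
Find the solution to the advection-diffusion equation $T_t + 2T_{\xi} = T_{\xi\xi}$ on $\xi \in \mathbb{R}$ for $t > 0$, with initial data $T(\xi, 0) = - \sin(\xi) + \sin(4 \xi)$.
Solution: Moving frame: $\eta = \xi - 2t$, $\sigma = t$, $T = u(\eta,\sigma)$, so $T_t = u_{\sigma} - 2u_{\eta}$ and $T_{\xi\xi} = u_{\eta\eta}$.
Hence $T_t + 2T_{\xi} = u_{\sigma}$ and the PDE becomes the heat equation $u_{\sigma} = u_{\eta\eta}$ on $\eta \in \mathbb{R}$.
Initial data: $u(\eta,0) = T(\eta,0) = - \sin(\eta) + \sin(4 \eta)$. Each mode $\sin(n\eta)$ decays as $e^{-n^2\sigma}$ on $\mathbb{R}$, so $u(\eta,\sigma) = \sum c_n e^{-n^2\sigma} \sin(n\eta)$ with $c_1=-1, c_4=1$: $u(\eta,\sigma) = - e^{-\sigma} \sin(\eta) + e^{-16 \sigma} \sin(4 \eta)$.
Substituting back: $T(\xi,t) = u(\xi - 2t, t)$.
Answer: $T(\xi, t) = - e^{-t} \sin(\xi - 2 t) + e^{-16 t} \sin(4 \xi - 8 t)$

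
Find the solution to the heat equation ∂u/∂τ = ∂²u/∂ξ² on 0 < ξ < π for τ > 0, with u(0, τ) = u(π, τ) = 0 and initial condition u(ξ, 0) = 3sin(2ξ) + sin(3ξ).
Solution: Separating variables: u = Σ c_n exp(-n²τ) sin(nξ). From u(ξ,0) = 3sin(2ξ) + sin(3ξ): c_2=3, c_3=1.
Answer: u(ξ, τ) = 3exp(-4τ)sin(2ξ) + exp(-9τ)sin(3ξ)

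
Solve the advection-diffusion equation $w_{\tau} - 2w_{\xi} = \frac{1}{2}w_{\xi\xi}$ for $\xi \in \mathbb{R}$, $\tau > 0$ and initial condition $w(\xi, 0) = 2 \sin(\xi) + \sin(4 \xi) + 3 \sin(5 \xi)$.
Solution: Change to a moving frame: let $\eta = \xi + 2\tau$, $\sigma = \tau$ and write $w(\xi,\tau) = u(\eta,\sigma)$.
By the chain rule $w_{\tau} = u_{\sigma} + 2u_{\eta}$, $w_{\xi} = u_{\eta}$, $w_{\xi\xi} = u_{\eta\eta}$.
Then $w_{\tau} - 2w_{\xi} = u_{\sigma}$: the advection term cancels and the PDE becomes the heat equation $u_{\sigma} = \frac{1}{2}u_{\eta\eta}$ on $\eta \in \mathbb{R}$.
Initial data: $u(\eta,0) = w(\eta,0) = 2 \sin(\eta) + \sin(4 \eta) + 3 \sin(5 \eta)$.
On $\eta \in \mathbb{R}$ each mode satisfies $(\sin(n\eta))'' = -n^2 \sin(n\eta)$, so $e^{-n^2\sigma/2} \sin(n\eta)$ solves the heat equation; by superposition $u(\eta,\sigma) = \sum c_n e^{-n^2\sigma/2} \sin(n\eta)$.
Reading off the coefficients: $c_1=2, c_4=1, c_5=3$, so $u(\eta,\sigma) = e^{-8 \sigma} \sin(4 \eta) + 2 e^{-\sigma/2} \sin(\eta) + 3 e^{-25 \sigma/2} \sin(5 \eta)$.
Substituting back $\eta = \xi + 2\tau$, $\sigma = \tau$: $w(\xi,\tau) = u(\xi + 2\tau, \tau)$.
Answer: $w(\xi, \tau) = e^{-8 \tau} \sin(8 \tau + 4 \xi) + 2 e^{-\tau/2} \sin(2 \tau + \xi) + 3 e^{-25 \tau/2} \sin(10 \tau + 5 \xi)$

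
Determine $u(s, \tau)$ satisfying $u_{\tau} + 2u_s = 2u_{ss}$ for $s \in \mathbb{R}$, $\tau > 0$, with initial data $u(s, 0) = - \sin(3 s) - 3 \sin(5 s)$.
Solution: Moving frame: $\eta = s - 2\tau$, $\sigma = \tau$, $u = w(\eta,\sigma)$, so $u_{\tau} = w_{\sigma} - 2w_{\eta}$ and $u_{ss} = w_{\eta\eta}$.
Hence $u_{\tau} + 2u_s = w_{\sigma}$ and the PDE becomes the heat equation $w_{\sigma} = 2w_{\eta\eta}$ on $\eta \in \mathbb{R}$.
Initial data: $w(\eta,0) = u(\eta,0) = - \sin(3 \eta) - 3 \sin(5 \eta)$. Each mode $\sin(n\eta)$ decays as $e^{-2n^2\sigma}$ on $\mathbb{R}$, so $w(\eta,\sigma) = \sum c_n e^{-2n^2\sigma} \sin(n\eta)$ with $c_3=-1, c_5=-3$: $w(\eta,\sigma) = - e^{-18 \sigma} \sin(3 \eta) - 3 e^{-50 \sigma} \sin(5 \eta)$.
Substituting back: $u(s,\tau) = w(s - 2\tau, \tau)$.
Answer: $u(s, \tau) = e^{-18 \tau} \sin(6 \tau - 3 s) + 3 e^{-50 \tau} \sin(10 \tau - 5 s)$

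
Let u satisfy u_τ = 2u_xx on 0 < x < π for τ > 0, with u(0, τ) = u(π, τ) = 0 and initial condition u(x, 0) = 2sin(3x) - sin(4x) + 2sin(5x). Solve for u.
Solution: Using separation of variables u = X(x)T(τ):
Eigenfunctions: sin(nx), n = 1, 2, 3, ...
General solution: u(x, τ) = Σ c_n sin(nx) exp(-2n² τ)
Matching u(x,0) = 2sin(3x) - sin(4x) + 2sin(5x) term by term: c_3=2, c_4=-1, c_5=2.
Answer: u(x, τ) = 2exp(-18τ)sin(3x) - exp(-32τ)sin(4x) + 2exp(-50τ)sin(5x)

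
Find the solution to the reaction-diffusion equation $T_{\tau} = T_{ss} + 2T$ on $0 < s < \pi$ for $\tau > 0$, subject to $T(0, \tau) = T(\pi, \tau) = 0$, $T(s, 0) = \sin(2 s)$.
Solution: Substitute $T = e^{2\tau}u$, i.e. $u = e^{-2\tau}T$.
By the product rule, $T_{\tau} = e^{2\tau}(u_{\tau} + 2u)$, $T_{ss} = e^{2\tau}u_{ss}$.
Substituting into the PDE and dividing by $e^{2\tau}$: $u_{\tau} + 2u = u_{ss} + 2u$.
The lower-order terms cancel, leaving the standard heat equation $u_{\tau} = u_{ss}$.
Initial data for $u$: $u(s,0) = T(s,0) = \sin(2 s)$. The boundary conditions carry over: $u(0,\tau) = u(\pi,\tau) = 0$.
Solve for $u$:
  Using separation of variables $u = X(s)G(\tau)$:
  Eigenfunctions: $\sin(ns)$, $n = 1, 2, 3, \ldots$
  General solution: $u(s, \tau) = \sum c_n \sin(ns) e^{-n^2 \tau}$
  Matching $u(s,0) = \sin(2 s)$ term by term: $c_2=1$.
Hence $u(s,\tau) = e^{-4 \tau} \sin(2 s)$.
Transform back: $T(s,\tau) = e^{2\tau}u(s,\tau)$.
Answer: $T(s, \tau) = e^{-2 \tau} \sin(2 s)$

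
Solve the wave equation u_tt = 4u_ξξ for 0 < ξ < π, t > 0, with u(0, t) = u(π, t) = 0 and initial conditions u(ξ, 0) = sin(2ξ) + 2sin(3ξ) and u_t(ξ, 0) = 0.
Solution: Using separation of variables u = X(ξ)T(t):
Eigenfunctions: sin(nξ), n = 1, 2, 3, ...
General solution: u(ξ, t) = Σ [A_n cos(2n t) + B_n sin(2n t)] sin(nξ)
From u(ξ,0) = sin(2ξ) + 2sin(3ξ): A_2=1, A_3=2. From u_t(ξ,0) = 0: all B_n = 0.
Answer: u(ξ, t) = sin(2ξ)cos(4t) + 2sin(3ξ)cos(6t)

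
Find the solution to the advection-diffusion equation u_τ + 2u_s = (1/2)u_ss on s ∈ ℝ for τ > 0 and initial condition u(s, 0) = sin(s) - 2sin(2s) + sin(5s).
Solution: Moving frame: η = s - 2τ, σ = τ, u = w(η,σ), so u_τ = w_σ - 2w_η and u_ss = w_ηη.
Hence u_τ + 2u_s = w_σ and the PDE becomes the heat equation w_σ = (1/2)w_ηη on η ∈ ℝ.
Initial data: w(η,0) = u(η,0) = sin(η) - 2sin(2η) + sin(5η). Each mode sin(nη) decays as exp(-n²σ/2) on ℝ, so w(η,σ) = Σ c_n exp(-n²σ/2) sin(nη) with c_1=1, c_2=-2, c_5=1: w(η,σ) = -2exp(-2σ)sin(2η) + exp(-σ/2)sin(η) + exp(-25σ/2)sin(5η).
Substituting back: u(s,τ) = w(s - 2τ, τ).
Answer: u(s, τ) = -2exp(-2τ)sin(2s - 4τ) + exp(-τ/2)sin(s - 2τ) + exp(-25τ/2)sin(5s - 10τ)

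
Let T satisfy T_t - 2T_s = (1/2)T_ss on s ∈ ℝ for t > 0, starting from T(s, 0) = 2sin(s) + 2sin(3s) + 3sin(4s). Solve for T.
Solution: Moving frame: η = s + 2t, σ = t, T = u(η,σ), so T_t = u_σ + 2u_η and T_ss = u_ηη.
Hence T_t - 2T_s = u_σ and the PDE becomes the heat equation u_σ = (1/2)u_ηη on η ∈ ℝ.
Initial data: u(η,0) = T(η,0) = 2sin(η) + 2sin(3η) + 3sin(4η). Each mode sin(nη) decays as exp(-n²σ/2) on ℝ, so u(η,σ) = Σ c_n exp(-n²σ/2) sin(nη) with c_1=2, c_3=2, c_4=3: u(η,σ) = 3exp(-8σ)sin(4η) + 2exp(-σ/2)sin(η) + 2exp(-9σ/2)sin(3η).
Substituting back: T(s,t) = u(s + 2t, t).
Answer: T(s, t) = 3exp(-8t)sin(4s + 8t) + 2exp(-t/2)sin(s + 2t) + 2exp(-9t/2)sin(3s + 6t)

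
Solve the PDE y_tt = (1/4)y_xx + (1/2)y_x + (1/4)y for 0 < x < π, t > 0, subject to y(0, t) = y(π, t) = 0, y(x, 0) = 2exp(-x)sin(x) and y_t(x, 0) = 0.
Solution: Substitute y = exp(-x)u, i.e. u = exp(x)y.
By the product rule, y_x = exp(-x)(u_x - u), y_xx = exp(-x)(u_xx - 2u_x + u), y_tt = exp(-x)u_tt.
Substituting into the PDE and dividing by exp(-x): u_tt = (1/4)(u_xx - 2u_x + u) + (1/2)(u_x - u) + (1/4)u.
The lower-order terms cancel, leaving the standard wave equation u_tt = (1/4)u_xx.
Initial data for u: u(x,0) = exp(x)y(x,0) = 2sin(x); u_t(x,0) = exp(x)y_t(x,0) = 0. The boundary conditions carry over: u(0,t) = u(π,t) = 0.
Solve for u:
  Using separation of variables u = X(x)T(t):
  Eigenfunctions: sin(nx), n = 1, 2, 3, ...
  General solution: u(x, t) = Σ [A_n cos(n t/2) + B_n sin(n t/2)] sin(nx)
  From u(x,0) = 2sin(x): A_1=2. From u_t(x,0) = 0: all B_n = 0.
Hence u(x,t) = 2sin(x)cos(t/2).
Transform back: y(x,t) = exp(-x)u(x,t).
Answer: y(x, t) = 2exp(-x)sin(x)cos(t/2)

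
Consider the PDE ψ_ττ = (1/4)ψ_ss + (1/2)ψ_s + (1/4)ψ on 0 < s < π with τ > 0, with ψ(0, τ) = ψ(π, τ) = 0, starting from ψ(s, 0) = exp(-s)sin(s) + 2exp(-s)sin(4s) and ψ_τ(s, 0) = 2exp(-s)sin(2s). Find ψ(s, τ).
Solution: Substitute ψ = exp(-s)u, i.e. u = exp(s)ψ.
By the product rule, ψ_s = exp(-s)(u_s - u), ψ_ss = exp(-s)(u_ss - 2u_s + u), ψ_ττ = exp(-s)u_ττ.
Substituting into the PDE and dividing by exp(-s): u_ττ = (1/4)(u_ss - 2u_s + u) + (1/2)(u_s - u) + (1/4)u.
The lower-order terms cancel, leaving the standard wave equation u_ττ = (1/4)u_ss.
Initial data for u: u(s,0) = exp(s)ψ(s,0) = sin(s) + 2sin(4s); u_τ(s,0) = exp(s)ψ_τ(s,0) = 2sin(2s). The boundary conditions carry over: u(0,τ) = u(π,τ) = 0.
Solve for u:
  Using separation of variables u = X(s)T(τ):
  Eigenfunctions: sin(ns), n = 1, 2, 3, ...
  General solution: u(s, τ) = Σ [A_n cos(n τ/2) + B_n sin(n τ/2)] sin(ns)
  From u(s,0) = sin(s) + 2sin(4s): A_1=1, A_4=2. From u_τ(s,0) = 2sin(2s), using u_τ(s,0) = Σ ω_n B_n sin(ns) with ω_n = n/2: B_2 = 2/1 = 2.
Hence u(s,τ) = sin(s)cos(τ/2) + 2sin(2s)sin(τ) + 2sin(4s)cos(2τ).
Transform back: ψ(s,τ) = exp(-s)u(s,τ).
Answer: ψ(s, τ) = exp(-s)sin(s)cos(τ/2) + 2exp(-s)sin(2s)sin(τ) + 2exp(-s)sin(4s)cos(2τ)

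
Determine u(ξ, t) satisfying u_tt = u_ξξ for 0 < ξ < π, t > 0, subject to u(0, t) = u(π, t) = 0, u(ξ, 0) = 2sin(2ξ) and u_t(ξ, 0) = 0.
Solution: Separating variables: u = Σ [A_n cos(ω_n t) + B_n sin(ω_n t)] sin(nξ), ω_n = n. From ICs: A_2=2.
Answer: u(ξ, t) = 2sin(2ξ)cos(2t)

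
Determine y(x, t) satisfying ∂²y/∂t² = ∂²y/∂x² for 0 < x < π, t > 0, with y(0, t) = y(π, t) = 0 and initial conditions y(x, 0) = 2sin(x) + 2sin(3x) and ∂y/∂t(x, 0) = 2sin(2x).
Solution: Separating variables: y = Σ [A_n cos(ω_n t) + B_n sin(ω_n t)] sin(nx), ω_n = n. From ICs (B_n = velocity coefficient / ω_n): A_1=2, A_3=2, B_2=1.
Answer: y(x, t) = sin(2t)sin(2x) + 2sin(x)cos(t) + 2sin(3x)cos(3t)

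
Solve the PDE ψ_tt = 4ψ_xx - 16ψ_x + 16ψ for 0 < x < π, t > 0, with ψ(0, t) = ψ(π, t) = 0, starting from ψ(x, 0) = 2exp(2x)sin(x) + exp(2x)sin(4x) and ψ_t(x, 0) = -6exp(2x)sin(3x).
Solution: Substitute ψ = exp(2x)u, i.e. u = exp(-2x)ψ.
By the product rule, ψ_x = exp(2x)(u_x + 2u), ψ_xx = exp(2x)(u_xx + 4u_x + 4u), ψ_tt = exp(2x)u_tt.
Substituting into the PDE and dividing by exp(2x): u_tt = 4(u_xx + 4u_x + 4u) - 16(u_x + 2u) + 16u.
The lower-order terms cancel, leaving the standard wave equation u_tt = 4u_xx.
Initial data for u: u(x,0) = exp(-2x)ψ(x,0) = 2sin(x) + sin(4x); u_t(x,0) = exp(-2x)ψ_t(x,0) = -6sin(3x). The boundary conditions carry over: u(0,t) = u(π,t) = 0.
Solve for u:
  Using separation of variables u = X(x)T(t):
  Eigenfunctions: sin(nx), n = 1, 2, 3, ...
  General solution: u(x, t) = Σ [A_n cos(2n t) + B_n sin(2n t)] sin(nx)
  From u(x,0) = 2sin(x) + sin(4x): A_1=2, A_4=1. From u_t(x,0) = -6sin(3x), using u_t(x,0) = Σ ω_n B_n sin(nx) with ω_n = 2n: B_3 = (-6)/6 = -1.
Hence u(x,t) = -sin(6t)sin(3x) + 2sin(x)cos(2t) + sin(4x)cos(8t).
Transform back: ψ(x,t) = exp(2x)u(x,t).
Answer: ψ(x, t) = -exp(2x)sin(6t)sin(3x) + 2exp(2x)sin(x)cos(2t) + exp(2x)sin(4x)cos(8t)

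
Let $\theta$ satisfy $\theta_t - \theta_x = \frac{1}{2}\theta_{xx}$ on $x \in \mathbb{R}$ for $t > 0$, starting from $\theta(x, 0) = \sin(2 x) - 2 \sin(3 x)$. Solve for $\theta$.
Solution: Change to a moving frame: let $\eta = x + t$, $\sigma = t$ and write $\theta(x,t) = u(\eta,\sigma)$.
By the chain rule $\theta_t = u_{\sigma} + u_{\eta}$, $\theta_x = u_{\eta}$, $\theta_{xx} = u_{\eta\eta}$.
Then $\theta_t - \theta_x = u_{\sigma}$: the advection term cancels and the PDE becomes the heat equation $u_{\sigma} = \frac{1}{2}u_{\eta\eta}$ on $\eta \in \mathbb{R}$.
Initial data: $u(\eta,0) = \theta(\eta,0) = \sin(2 \eta) - 2 \sin(3 \eta)$.
On $\eta \in \mathbb{R}$ each mode satisfies $(\sin(n\eta))'' = -n^2 \sin(n\eta)$, so $e^{-n^2\sigma/2} \sin(n\eta)$ solves the heat equation; by superposition $u(\eta,\sigma) = \sum c_n e^{-n^2\sigma/2} \sin(n\eta)$.
Reading off the coefficients: $c_2=1, c_3=-2$, so $u(\eta,\sigma) = e^{-2 \sigma} \sin(2 \eta) - 2 e^{-9 \sigma/2} \sin(3 \eta)$.
Substituting back $\eta = x + t$, $\sigma = t$: $\theta(x,t) = u(x + t, t)$.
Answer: $\theta(x, t) = e^{-2 t} \sin(2 t + 2 x) - 2 e^{-9 t/2} \sin(3 t + 3 x)$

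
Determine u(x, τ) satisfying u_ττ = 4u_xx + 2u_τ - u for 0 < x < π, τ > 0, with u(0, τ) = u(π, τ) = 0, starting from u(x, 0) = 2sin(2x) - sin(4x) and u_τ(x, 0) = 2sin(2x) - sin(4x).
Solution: Substitute u = exp(τ)w, i.e. w = exp(-τ)u.
By the product rule, u_τ = exp(τ)(w_τ + w), u_ττ = exp(τ)(w_ττ + 2w_τ + w), u_xx = exp(τ)w_xx.
Substituting into the PDE and dividing by exp(τ): w_ττ + 2w_τ + w = 4w_xx + 2(w_τ + w) - w.
The lower-order terms cancel, leaving the standard wave equation w_ττ = 4w_xx.
Initial data for w: w(x,0) = u(x,0) = 2sin(2x) - sin(4x); w_τ(x,0) = u_τ(x,0) - u(x,0) = 0. The boundary conditions carry over: w(0,τ) = w(π,τ) = 0.
Solve for w:
  Using separation of variables w = X(x)T(τ):
  Eigenfunctions: sin(nx), n = 1, 2, 3, ...
  General solution: w(x, τ) = Σ [A_n cos(2n τ) + B_n sin(2n τ)] sin(nx)
  From w(x,0) = 2sin(2x) - sin(4x): A_2=2, A_4=-1. From w_τ(x,0) = 0: all B_n = 0.
Hence w(x,τ) = 2sin(2x)cos(4τ) - sin(4x)cos(8τ).
Transform back: u(x,τ) = exp(τ)w(x,τ).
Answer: u(x, τ) = 2exp(τ)sin(2x)cos(4τ) - exp(τ)sin(4x)cos(8τ)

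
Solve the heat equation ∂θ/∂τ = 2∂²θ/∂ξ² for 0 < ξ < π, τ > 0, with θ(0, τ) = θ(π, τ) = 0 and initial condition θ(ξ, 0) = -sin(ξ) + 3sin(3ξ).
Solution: Separating variables: θ = Σ c_n exp(-2n²τ) sin(nξ). From θ(ξ,0) = -sin(ξ) + 3sin(3ξ): c_1=-1, c_3=3.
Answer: θ(ξ, τ) = -exp(-2τ)sin(ξ) + 3exp(-18τ)sin(3ξ)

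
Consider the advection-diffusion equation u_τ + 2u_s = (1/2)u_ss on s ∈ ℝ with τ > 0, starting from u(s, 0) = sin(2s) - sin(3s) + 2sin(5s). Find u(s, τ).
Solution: Change to a moving frame: let η = s - 2τ, σ = τ and write u(s,τ) = w(η,σ).
By the chain rule u_τ = w_σ - 2w_η, u_s = w_η, u_ss = w_ηη.
Then u_τ + 2u_s = w_σ: the advection term cancels and the PDE becomes the heat equation w_σ = (1/2)w_ηη on η ∈ ℝ.
Initial data: w(η,0) = u(η,0) = sin(2η) - sin(3η) + 2sin(5η).
On η ∈ ℝ each mode satisfies (sin(nη))″ = -n² sin(nη), so exp(-n²σ/2) sin(nη) solves the heat equation; by superposition w(η,σ) = Σ c_n exp(-n²σ/2) sin(nη).
Reading off the coefficients: c_2=1, c_3=-1, c_5=2, so w(η,σ) = exp(-2σ)sin(2η) - exp(-9σ/2)sin(3η) + 2exp(-25σ/2)sin(5η).
Substituting back η = s - 2τ, σ = τ: u(s,τ) = w(s - 2τ, τ).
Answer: u(s, τ) = exp(-2τ)sin(2s - 4τ) - exp(-9τ/2)sin(3s - 6τ) + 2exp(-25τ/2)sin(5s - 10τ)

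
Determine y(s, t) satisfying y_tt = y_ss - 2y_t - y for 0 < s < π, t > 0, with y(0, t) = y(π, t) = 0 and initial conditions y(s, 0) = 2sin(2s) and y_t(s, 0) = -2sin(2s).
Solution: Substitute y = exp(-t)u.
Then y_t = exp(-t)(u_t - u), y_tt = exp(-t)(u_tt - 2u_t + u), y_ss = exp(-t)u_ss; substituting and dividing by exp(-t), the lower-order terms cancel: u_tt = u_ss (standard wave equation).
Data for u: u(s,0) = y(s,0) = 2sin(2s); u_t(s,0) = y_t(s,0) + y(s,0) = 0. The boundary conditions carry over: u(0,t) = u(π,t) = 0.
Separating variables: u = Σ [A_n cos(ω_n t) + B_n sin(ω_n t)] sin(ns), ω_n = n. From ICs: A_2=2.
So u(s,t) = 2sin(2s)cos(2t), and y(s,t) = exp(-t)u(s,t).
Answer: y(s, t) = 2exp(-t)sin(2s)cos(2t)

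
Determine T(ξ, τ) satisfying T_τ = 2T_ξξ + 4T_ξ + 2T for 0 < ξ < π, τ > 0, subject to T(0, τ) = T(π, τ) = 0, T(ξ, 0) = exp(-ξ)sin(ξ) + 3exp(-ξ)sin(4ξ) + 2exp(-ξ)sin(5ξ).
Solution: Substitute T = exp(-ξ)u, i.e. u = exp(ξ)T.
By the product rule, T_ξ = exp(-ξ)(u_ξ - u), T_ξξ = exp(-ξ)(u_ξξ - 2u_ξ + u), T_τ = exp(-ξ)u_τ.
Substituting into the PDE and dividing by exp(-ξ): u_τ = 2(u_ξξ - 2u_ξ + u) + 4(u_ξ - u) + 2u.
The lower-order terms cancel, leaving the standard heat equation u_τ = 2u_ξξ.
Initial data for u: u(ξ,0) = exp(ξ)T(ξ,0) = sin(ξ) + 3sin(4ξ) + 2sin(5ξ). The boundary conditions carry over: u(0,τ) = u(π,τ) = 0.
Solve for u:
  Using separation of variables u = X(ξ)G(τ):
  Eigenfunctions: sin(nξ), n = 1, 2, 3, ...
  General solution: u(ξ, τ) = Σ c_n sin(nξ) exp(-2n² τ)
  Matching u(ξ,0) = sin(ξ) + 3sin(4ξ) + 2sin(5ξ) term by term: c_1=1, c_4=3, c_5=2.
Hence u(ξ,τ) = exp(-2τ)sin(ξ) + 3exp(-32τ)sin(4ξ) + 2exp(-50τ)sin(5ξ).
Transform back: T(ξ,τ) = exp(-ξ)u(ξ,τ).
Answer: T(ξ, τ) = exp(-ξ)exp(-2τ)sin(ξ) + 3exp(-ξ)exp(-32τ)sin(4ξ) + 2exp(-ξ)exp(-50τ)sin(5ξ)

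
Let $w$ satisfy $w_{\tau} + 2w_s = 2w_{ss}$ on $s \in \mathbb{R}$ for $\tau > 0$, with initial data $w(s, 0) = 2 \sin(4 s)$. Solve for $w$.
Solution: Moving frame: $\eta = s - 2\tau$, $\sigma = \tau$, $w = u(\eta,\sigma)$, so $w_{\tau} = u_{\sigma} - 2u_{\eta}$ and $w_{ss} = u_{\eta\eta}$.
Hence $w_{\tau} + 2w_s = u_{\sigma}$ and the PDE becomes the heat equation $u_{\sigma} = 2u_{\eta\eta}$ on $\eta \in \mathbb{R}$.
Initial data: $u(\eta,0) = w(\eta,0) = 2 \sin(4 \eta)$. Each mode $\sin(n\eta)$ decays as $e^{-2n^2\sigma}$ on $\mathbb{R}$, so $u(\eta,\sigma) = \sum c_n e^{-2n^2\sigma} \sin(n\eta)$ with $c_4=2$: $u(\eta,\sigma) = 2 e^{-32 \sigma} \sin(4 \eta)$.
Substituting back: $w(s,\tau) = u(s - 2\tau, \tau)$.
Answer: $w(s, \tau) = -2 e^{-32 \tau} \sin(8 \tau - 4 s)$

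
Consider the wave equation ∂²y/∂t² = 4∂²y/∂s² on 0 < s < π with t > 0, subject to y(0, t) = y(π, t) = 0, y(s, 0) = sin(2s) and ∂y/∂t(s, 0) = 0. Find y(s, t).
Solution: Separating variables: y = Σ [A_n cos(ω_n t) + B_n sin(ω_n t)] sin(ns), ω_n = 2n. From ICs: A_2=1.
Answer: y(s, t) = sin(2s)cos(4t)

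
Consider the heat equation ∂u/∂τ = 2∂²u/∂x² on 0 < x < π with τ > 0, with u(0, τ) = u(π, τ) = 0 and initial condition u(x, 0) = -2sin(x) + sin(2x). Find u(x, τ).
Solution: Using separation of variables u = X(x)T(τ):
Eigenfunctions: sin(nx), n = 1, 2, 3, ...
General solution: u(x, τ) = Σ c_n sin(nx) exp(-2n² τ)
Matching u(x,0) = -2sin(x) + sin(2x) term by term: c_1=-2, c_2=1.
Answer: u(x, τ) = -2exp(-2τ)sin(x) + exp(-8τ)sin(2x)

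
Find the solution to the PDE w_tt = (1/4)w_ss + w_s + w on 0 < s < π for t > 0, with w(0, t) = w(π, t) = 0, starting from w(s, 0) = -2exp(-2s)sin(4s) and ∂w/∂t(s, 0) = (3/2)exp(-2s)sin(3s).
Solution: Substitute w = exp(-2s)u.
Then w_s = exp(-2s)(u_s - 2u), w_ss = exp(-2s)(u_ss - 4u_s + 4u), w_tt = exp(-2s)u_tt; substituting and dividing by exp(-2s), the lower-order terms cancel: u_tt = (1/4)u_ss (standard wave equation).
Data for u: u(s,0) = exp(2s)w(s,0) = -2sin(4s); u_t(s,0) = exp(2s)w_t(s,0) = (3/2)sin(3s). The boundary conditions carry over: u(0,t) = u(π,t) = 0.
Separating variables: u = Σ [A_n cos(ω_n t) + B_n sin(ω_n t)] sin(ns), ω_n = n/2. From ICs (B_n = velocity coefficient / ω_n): A_4=-2, B_3=1.
So u(s,t) = sin(3s)sin(3t/2) - 2sin(4s)cos(2t), and w(s,t) = exp(-2s)u(s,t).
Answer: w(s, t) = exp(-2s)sin(3s)sin(3t/2) - 2exp(-2s)sin(4s)cos(2t)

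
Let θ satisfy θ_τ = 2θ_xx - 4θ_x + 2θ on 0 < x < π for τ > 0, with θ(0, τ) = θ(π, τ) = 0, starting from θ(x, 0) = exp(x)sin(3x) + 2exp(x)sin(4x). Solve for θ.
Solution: Substitute θ = exp(x)u, i.e. u = exp(-x)θ.
By the product rule, θ_x = exp(x)(u_x + u), θ_xx = exp(x)(u_xx + 2u_x + u), θ_τ = exp(x)u_τ.
Substituting into the PDE and dividing by exp(x): u_τ = 2(u_xx + 2u_x + u) - 4(u_x + u) + 2u.
The lower-order terms cancel, leaving the standard heat equation u_τ = 2u_xx.
Initial data for u: u(x,0) = exp(-x)θ(x,0) = sin(3x) + 2sin(4x). The boundary conditions carry over: u(0,τ) = u(π,τ) = 0.
Solve for u:
  Using separation of variables u = X(x)G(τ):
  Eigenfunctions: sin(nx), n = 1, 2, 3, ...
  General solution: u(x, τ) = Σ c_n sin(nx) exp(-2n² τ)
  Matching u(x,0) = sin(3x) + 2sin(4x) term by term: c_3=1, c_4=2.
Hence u(x,τ) = exp(-18τ)sin(3x) + 2exp(-32τ)sin(4x).
Transform back: θ(x,τ) = exp(x)u(x,τ).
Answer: θ(x, τ) = exp(x)exp(-18τ)sin(3x) + 2exp(x)exp(-32τ)sin(4x)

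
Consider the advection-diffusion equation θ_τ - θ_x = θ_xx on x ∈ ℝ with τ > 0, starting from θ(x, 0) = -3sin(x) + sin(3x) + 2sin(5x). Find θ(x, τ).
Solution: Change to a moving frame: let η = x + τ, σ = τ and write θ(x,τ) = u(η,σ).
By the chain rule θ_τ = u_σ + u_η, θ_x = u_η, θ_xx = u_ηη.
Then θ_τ - θ_x = u_σ: the advection term cancels and the PDE becomes the heat equation u_σ = u_ηη on η ∈ ℝ.
Initial data: u(η,0) = θ(η,0) = -3sin(η) + sin(3η) + 2sin(5η).
On η ∈ ℝ each mode satisfies (sin(nη))″ = -n² sin(nη), so exp(-n²σ) sin(nη) solves the heat equation; by superposition u(η,σ) = Σ c_n exp(-n²σ) sin(nη).
Reading off the coefficients: c_1=-3, c_3=1, c_5=2, so u(η,σ) = -3exp(-σ)sin(η) + exp(-9σ)sin(3η) + 2exp(-25σ)sin(5η).
Substituting back η = x + τ, σ = τ: θ(x,τ) = u(x + τ, τ).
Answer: θ(x, τ) = -3exp(-τ)sin(x + τ) + exp(-9τ)sin(3x + 3τ) + 2exp(-25τ)sin(5x + 5τ)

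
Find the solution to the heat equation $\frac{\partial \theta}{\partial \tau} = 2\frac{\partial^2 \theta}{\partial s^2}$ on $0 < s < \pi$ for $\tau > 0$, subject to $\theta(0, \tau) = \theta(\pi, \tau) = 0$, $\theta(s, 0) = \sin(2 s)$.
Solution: Using separation of variables $\theta = X(s)G(\tau)$:
Eigenfunctions: $\sin(ns)$, $n = 1, 2, 3, \ldots$
General solution: $\theta(s, \tau) = \sum c_n \sin(ns) e^{-2n^2 \tau}$
Matching $\theta(s,0) = \sin(2 s)$ term by term: $c_2=1$.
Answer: $\theta(s, \tau) = e^{-8 \tau} \sin(2 s)$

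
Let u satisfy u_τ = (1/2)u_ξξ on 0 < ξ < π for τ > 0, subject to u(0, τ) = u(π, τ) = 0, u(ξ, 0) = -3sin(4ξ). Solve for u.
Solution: Separating variables: u = Σ c_n exp(-n²τ/2) sin(nξ). From u(ξ,0) = -3sin(4ξ): c_4=-3.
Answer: u(ξ, τ) = -3exp(-8τ)sin(4ξ)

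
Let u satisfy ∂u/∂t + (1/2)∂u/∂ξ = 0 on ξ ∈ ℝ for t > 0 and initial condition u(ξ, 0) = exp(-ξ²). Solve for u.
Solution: By method of characteristics (waves move right with speed 1/2):
Along characteristics ξ - (1/2)t = const, u is constant, so u(ξ,t) = f(ξ - (1/2)t) with f = u(·, 0).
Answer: u(ξ, t) = exp(-(-t/2 + ξ)²)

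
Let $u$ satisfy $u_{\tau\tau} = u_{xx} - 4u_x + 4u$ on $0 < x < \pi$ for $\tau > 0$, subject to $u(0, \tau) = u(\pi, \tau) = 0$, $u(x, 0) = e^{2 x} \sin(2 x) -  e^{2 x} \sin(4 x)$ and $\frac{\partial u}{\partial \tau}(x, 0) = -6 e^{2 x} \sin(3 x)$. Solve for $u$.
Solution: Substitute $u = e^{2x}w$.
Then $u_x = e^{2x}(w_x + 2w)$, $u_{xx} = e^{2x}(w_{xx} + 4w_x + 4w)$, $u_{\tau\tau} = e^{2x}w_{\tau\tau}$; substituting and dividing by $e^{2x}$, the lower-order terms cancel: $w_{\tau\tau} = w_{xx}$ (standard wave equation).
Data for $w$: $w(x,0) = e^{-2x}u(x,0) = \sin(2 x) - \sin(4 x)$; $w_{\tau}(x,0) = e^{-2x}u_{\tau}(x,0) = -6 \sin(3 x)$. The boundary conditions carry over: $w(0,\tau) = w(\pi,\tau) = 0$.
Separating variables: $w = \sum [A_n \cos(\omega_n \tau) + B_n \sin(\omega_n \tau)] \sin(nx)$, $\omega_n = n$. From ICs ($B_n$ = velocity coefficient / $\omega_n$): $A_2=1, A_4=-1, B_3=-2$.
So $w(x,\tau) = \sin(2 x) \cos(2 \tau) - 2 \sin(3 x) \sin(3 \tau) - \sin(4 x) \cos(4 \tau)$, and $u(x,\tau) = e^{2x}w(x,\tau)$.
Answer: $u(x, \tau) = -2 e^{2 x} \sin(3 \tau) \sin(3 x) + e^{2 x} \sin(2 x) \cos(2 \tau) -  e^{2 x} \sin(4 x) \cos(4 \tau)$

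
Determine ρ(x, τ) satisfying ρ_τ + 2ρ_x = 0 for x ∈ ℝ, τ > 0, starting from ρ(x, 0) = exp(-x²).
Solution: By method of characteristics (waves move right with speed 2):
Along characteristics x - 2τ = const, ρ is constant, so ρ(x,τ) = f(x - 2τ) with f = ρ(·, 0).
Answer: ρ(x, τ) = exp(-(x - 2τ)²)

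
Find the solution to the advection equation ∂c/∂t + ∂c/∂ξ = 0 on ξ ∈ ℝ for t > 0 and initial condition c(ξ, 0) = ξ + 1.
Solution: By method of characteristics (waves move right with speed 1):
Along characteristics ξ - t = const, c is constant, so c(ξ,t) = f(ξ - t) with f = c(·, 0).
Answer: c(ξ, t) = -t + ξ + 1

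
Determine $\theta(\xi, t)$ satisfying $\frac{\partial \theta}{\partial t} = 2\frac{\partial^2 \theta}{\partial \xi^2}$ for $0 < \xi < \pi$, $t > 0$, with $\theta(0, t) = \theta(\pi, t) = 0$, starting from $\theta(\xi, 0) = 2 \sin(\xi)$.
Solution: Using separation of variables $\theta = X(\xi)G(t)$:
Eigenfunctions: $\sin(n\xi)$, $n = 1, 2, 3, \ldots$
General solution: $\theta(\xi, t) = \sum c_n \sin(n\xi) e^{-2n^2 t}$
Matching $\theta(\xi,0) = 2 \sin(\xi)$ term by term: $c_1=2$.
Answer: $\theta(\xi, t) = 2 e^{-2 t} \sin(\xi)$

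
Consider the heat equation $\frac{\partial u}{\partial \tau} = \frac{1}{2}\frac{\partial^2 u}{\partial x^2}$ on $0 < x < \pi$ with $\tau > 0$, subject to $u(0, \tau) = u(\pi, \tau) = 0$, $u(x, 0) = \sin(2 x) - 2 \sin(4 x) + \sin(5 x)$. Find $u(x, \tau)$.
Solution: Separating variables: $u = \sum c_n e^{-n^2\tau/2} \sin(nx)$. From $u(x,0) = \sin(2 x) - 2 \sin(4 x) + \sin(5 x)$: $c_2=1, c_4=-2, c_5=1$.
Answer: $u(x, \tau) = e^{-2 \tau} \sin(2 x) - 2 e^{-8 \tau} \sin(4 x) + e^{-25 \tau/2} \sin(5 x)$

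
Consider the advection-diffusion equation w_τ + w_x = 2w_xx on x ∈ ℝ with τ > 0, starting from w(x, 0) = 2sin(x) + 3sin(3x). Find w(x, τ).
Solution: Moving frame: η = x - τ, σ = τ, w = u(η,σ), so w_τ = u_σ - u_η and w_xx = u_ηη.
Hence w_τ + w_x = u_σ and the PDE becomes the heat equation u_σ = 2u_ηη on η ∈ ℝ.
Initial data: u(η,0) = w(η,0) = 2sin(η) + 3sin(3η). Each mode sin(nη) decays as exp(-2n²σ) on ℝ, so u(η,σ) = Σ c_n exp(-2n²σ) sin(nη) with c_1=2, c_3=3: u(η,σ) = 2exp(-2σ)sin(η) + 3exp(-18σ)sin(3η).
Substituting back: w(x,τ) = u(x - τ, τ).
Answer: w(x, τ) = 2exp(-2τ)sin(x - τ) + 3exp(-18τ)sin(3x - 3τ)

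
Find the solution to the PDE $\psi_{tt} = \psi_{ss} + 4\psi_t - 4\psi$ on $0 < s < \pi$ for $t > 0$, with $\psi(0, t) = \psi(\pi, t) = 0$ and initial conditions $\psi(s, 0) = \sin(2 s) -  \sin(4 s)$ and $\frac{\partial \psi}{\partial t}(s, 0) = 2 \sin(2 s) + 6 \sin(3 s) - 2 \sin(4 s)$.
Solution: Substitute $\psi = e^{2t}u$, i.e. $u = e^{-2t}\psi$.
By the product rule, $\psi_t = e^{2t}(u_t + 2u)$, $\psi_{tt} = e^{2t}(u_{tt} + 4u_t + 4u)$, $\psi_{ss} = e^{2t}u_{ss}$.
Substituting into the PDE and dividing by $e^{2t}$: $u_{tt} + 4u_t + 4u = u_{ss} + 4(u_t + 2u) - 4u$.
The lower-order terms cancel, leaving the standard wave equation $u_{tt} = u_{ss}$.
Initial data for $u$: $u(s,0) = \psi(s,0) = \sin(2 s) - \sin(4 s)$; $u_t(s,0) = \psi_t(s,0) - 2\psi(s,0) = 6 \sin(3 s)$. The boundary conditions carry over: $u(0,t) = u(\pi,t) = 0$.
Solve for $u$:
  Using separation of variables $u = X(s)T(t)$:
  Eigenfunctions: $\sin(ns)$, $n = 1, 2, 3, \ldots$
  General solution: $u(s, t) = \sum [A_n \cos(n t) + B_n \sin(n t)] \sin(ns)$
  From $u(s,0) = \sin(2 s) - \sin(4 s)$: $A_2=1, A_4=-1$. From $u_t(s,0) = 6 \sin(3 s)$, using $u_t(s,0) = \sum \omega_n B_n \sin(ns)$ with $\omega_n = n$: $B_3 = 6/3 = 2$.
Hence $u(s,t) = \sin(2 s) \cos(2 t) + 2 \sin(3 s) \sin(3 t) - \sin(4 s) \cos(4 t)$.
Transform back: $\psi(s,t) = e^{2t}u(s,t)$.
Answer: $\psi(s, t) = e^{2 t} \sin(2 s) \cos(2 t) + 2 e^{2 t} \sin(3 s) \sin(3 t) -  e^{2 t} \sin(4 s) \cos(4 t)$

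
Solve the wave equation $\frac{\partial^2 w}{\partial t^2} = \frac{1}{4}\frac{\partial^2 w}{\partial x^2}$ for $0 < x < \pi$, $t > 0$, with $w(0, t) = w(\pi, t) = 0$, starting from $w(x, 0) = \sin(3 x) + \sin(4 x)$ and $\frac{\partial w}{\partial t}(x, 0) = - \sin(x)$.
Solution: Using separation of variables $w = X(x)T(t)$:
Eigenfunctions: $\sin(nx)$, $n = 1, 2, 3, \ldots$
General solution: $w(x, t) = \sum [A_n \cos(n t/2) + B_n \sin(n t/2)] \sin(nx)$
From $w(x,0) = \sin(3 x) + \sin(4 x)$: $A_3=1, A_4=1$. From $w_t(x,0) = - \sin(x)$, using $w_t(x,0) = \sum \omega_n B_n \sin(nx)$ with $\omega_n = n/2$: $B_1 = (-1)/(1/2) = -2$.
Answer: $w(x, t) = -2 \sin(t/2) \sin(x) + \sin(3 x) \cos(3 t/2) + \sin(4 x) \cos(2 t)$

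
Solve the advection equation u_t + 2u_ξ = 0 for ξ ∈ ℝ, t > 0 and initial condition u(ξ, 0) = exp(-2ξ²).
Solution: By characteristics (dξ/dt = 2), u(ξ,t) = f(ξ - 2t) with f = u(·, 0).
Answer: u(ξ, t) = exp(-2(-2t + ξ)²)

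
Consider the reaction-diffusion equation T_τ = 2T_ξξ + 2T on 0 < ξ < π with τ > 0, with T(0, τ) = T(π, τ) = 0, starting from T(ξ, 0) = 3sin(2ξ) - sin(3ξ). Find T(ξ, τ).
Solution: Substitute T = exp(2τ)u, i.e. u = exp(-2τ)T.
By the product rule, T_τ = exp(2τ)(u_τ + 2u), T_ξξ = exp(2τ)u_ξξ.
Substituting into the PDE and dividing by exp(2τ): u_τ + 2u = 2u_ξξ + 2u.
The lower-order terms cancel, leaving the standard heat equation u_τ = 2u_ξξ.
Initial data for u: u(ξ,0) = T(ξ,0) = 3sin(2ξ) - sin(3ξ). The boundary conditions carry over: u(0,τ) = u(π,τ) = 0.
Solve for u:
  Using separation of variables u = X(ξ)G(τ):
  Eigenfunctions: sin(nξ), n = 1, 2, 3, ...
  General solution: u(ξ, τ) = Σ c_n sin(nξ) exp(-2n² τ)
  Matching u(ξ,0) = 3sin(2ξ) - sin(3ξ) term by term: c_2=3, c_3=-1.
Hence u(ξ,τ) = 3exp(-8τ)sin(2ξ) - exp(-18τ)sin(3ξ).
Transform back: T(ξ,τ) = exp(2τ)u(ξ,τ).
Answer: T(ξ, τ) = 3exp(-6τ)sin(2ξ) - exp(-16τ)sin(3ξ)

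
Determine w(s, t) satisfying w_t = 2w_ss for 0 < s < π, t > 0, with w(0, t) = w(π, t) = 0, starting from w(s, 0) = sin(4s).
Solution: Using separation of variables w = X(s)T(t):
Eigenfunctions: sin(ns), n = 1, 2, 3, ...
General solution: w(s, t) = Σ c_n sin(ns) exp(-2n² t)
Matching w(s,0) = sin(4s) term by term: c_4=1.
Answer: w(s, t) = exp(-32t)sin(4s)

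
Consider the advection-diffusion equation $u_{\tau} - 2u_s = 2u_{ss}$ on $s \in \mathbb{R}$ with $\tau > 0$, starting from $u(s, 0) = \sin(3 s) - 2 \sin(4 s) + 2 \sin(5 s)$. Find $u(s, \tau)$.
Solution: Moving frame: $\eta = s + 2\tau$, $\sigma = \tau$, $u = w(\eta,\sigma)$, so $u_{\tau} = w_{\sigma} + 2w_{\eta}$ and $u_{ss} = w_{\eta\eta}$.
Hence $u_{\tau} - 2u_s = w_{\sigma}$ and the PDE becomes the heat equation $w_{\sigma} = 2w_{\eta\eta}$ on $\eta \in \mathbb{R}$.
Initial data: $w(\eta,0) = u(\eta,0) = \sin(3 \eta) - 2 \sin(4 \eta) + 2 \sin(5 \eta)$. Each mode $\sin(n\eta)$ decays as $e^{-2n^2\sigma}$ on $\mathbb{R}$, so $w(\eta,\sigma) = \sum c_n e^{-2n^2\sigma} \sin(n\eta)$ with $c_3=1, c_4=-2, c_5=2$: $w(\eta,\sigma) = e^{-18 \sigma} \sin(3 \eta) - 2 e^{-32 \sigma} \sin(4 \eta) + 2 e^{-50 \sigma} \sin(5 \eta)$.
Substituting back: $u(s,\tau) = w(s + 2\tau, \tau)$.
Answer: $u(s, \tau) = e^{-18 \tau} \sin(6 \tau + 3 s) - 2 e^{-32 \tau} \sin(8 \tau + 4 s) + 2 e^{-50 \tau} \sin(10 \tau + 5 s)$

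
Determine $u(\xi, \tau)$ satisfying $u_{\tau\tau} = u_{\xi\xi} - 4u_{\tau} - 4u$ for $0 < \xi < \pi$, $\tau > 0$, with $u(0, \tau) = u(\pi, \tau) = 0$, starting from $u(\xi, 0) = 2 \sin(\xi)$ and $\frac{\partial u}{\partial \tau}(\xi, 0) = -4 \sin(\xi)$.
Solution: Substitute $u = e^{-2\tau}w$.
Then $u_{\tau} = e^{-2\tau}(w_{\tau} - 2w)$, $u_{\tau\tau} = e^{-2\tau}(w_{\tau\tau} - 4w_{\tau} + 4w)$, $u_{\xi\xi} = e^{-2\tau}w_{\xi\xi}$; substituting and dividing by $e^{-2\tau}$, the lower-order terms cancel: $w_{\tau\tau} = w_{\xi\xi}$ (standard wave equation).
Data for $w$: $w(\xi,0) = u(\xi,0) = 2 \sin(\xi)$; $w_{\tau}(\xi,0) = u_{\tau}(\xi,0) + 2u(\xi,0) = 0$. The boundary conditions carry over: $w(0,\tau) = w(\pi,\tau) = 0$.
Separating variables: $w = \sum [A_n \cos(\omega_n \tau) + B_n \sin(\omega_n \tau)] \sin(n\xi)$, $\omega_n = n$. From ICs: $A_1=2$.
So $w(\xi,\tau) = 2 \sin(\xi) \cos(\tau)$, and $u(\xi,\tau) = e^{-2\tau}w(\xi,\tau)$.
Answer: $u(\xi, \tau) = 2 e^{-2 \tau} \sin(\xi) \cos(\tau)$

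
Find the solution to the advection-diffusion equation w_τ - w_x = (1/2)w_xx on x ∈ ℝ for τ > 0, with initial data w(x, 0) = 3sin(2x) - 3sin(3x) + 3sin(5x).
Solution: Moving frame: η = x + τ, σ = τ, w = u(η,σ), so w_τ = u_σ + u_η and w_xx = u_ηη.
Hence w_τ - w_x = u_σ and the PDE becomes the heat equation u_σ = (1/2)u_ηη on η ∈ ℝ.
Initial data: u(η,0) = w(η,0) = 3sin(2η) - 3sin(3η) + 3sin(5η). Each mode sin(nη) decays as exp(-n²σ/2) on ℝ, so u(η,σ) = Σ c_n exp(-n²σ/2) sin(nη) with c_2=3, c_3=-3, c_5=3: u(η,σ) = 3exp(-2σ)sin(2η) - 3exp(-9σ/2)sin(3η) + 3exp(-25σ/2)sin(5η).
Substituting back: w(x,τ) = u(x + τ, τ).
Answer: w(x, τ) = 3exp(-2τ)sin(2x + 2τ) - 3exp(-9τ/2)sin(3x + 3τ) + 3exp(-25τ/2)sin(5x + 5τ)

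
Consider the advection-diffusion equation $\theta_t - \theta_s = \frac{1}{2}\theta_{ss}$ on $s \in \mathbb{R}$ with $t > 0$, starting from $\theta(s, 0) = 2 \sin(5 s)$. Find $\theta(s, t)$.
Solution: Change to a moving frame: let $\eta = s + t$, $\sigma = t$ and write $\theta(s,t) = u(\eta,\sigma)$.
By the chain rule $\theta_t = u_{\sigma} + u_{\eta}$, $\theta_s = u_{\eta}$, $\theta_{ss} = u_{\eta\eta}$.
Then $\theta_t - \theta_s = u_{\sigma}$: the advection term cancels and the PDE becomes the heat equation $u_{\sigma} = \frac{1}{2}u_{\eta\eta}$ on $\eta \in \mathbb{R}$.
Initial data: $u(\eta,0) = \theta(\eta,0) = 2 \sin(5 \eta)$.
On $\eta \in \mathbb{R}$ each mode satisfies $(\sin(n\eta))'' = -n^2 \sin(n\eta)$, so $e^{-n^2\sigma/2} \sin(n\eta)$ solves the heat equation; by superposition $u(\eta,\sigma) = \sum c_n e^{-n^2\sigma/2} \sin(n\eta)$.
Reading off the coefficients: $c_5=2$, so $u(\eta,\sigma) = 2 e^{-25 \sigma/2} \sin(5 \eta)$.
Substituting back $\eta = s + t$, $\sigma = t$: $\theta(s,t) = u(s + t, t)$.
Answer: $\theta(s, t) = 2 e^{-25 t/2} \sin(5 s + 5 t)$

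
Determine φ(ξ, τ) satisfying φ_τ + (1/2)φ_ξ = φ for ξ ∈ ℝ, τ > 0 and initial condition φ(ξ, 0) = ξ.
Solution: Substitute φ = exp(τ)u, i.e. u = exp(-τ)φ.
By the product rule, φ_τ = exp(τ)(u_τ + u), φ_ξ = exp(τ)u_ξ.
Substituting into the PDE and dividing by exp(τ): u_τ + u + (1/2)u_ξ = u.
The lower-order terms cancel, leaving the standard advection equation u_τ + (1/2)u_ξ = 0.
Initial data for u: u(ξ,0) = φ(ξ,0) = ξ.
Solve for u:
  By method of characteristics (waves move right with speed 1/2):
  Along characteristics ξ - (1/2)τ = const, u is constant, so u(ξ,τ) = f(ξ - (1/2)τ) with f = u(·, 0).
Hence u(ξ,τ) = ξ - (1/2)τ.
Transform back: φ(ξ,τ) = exp(τ)u(ξ,τ).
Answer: φ(ξ, τ) = ξexp(τ) - (1/2)τexp(τ)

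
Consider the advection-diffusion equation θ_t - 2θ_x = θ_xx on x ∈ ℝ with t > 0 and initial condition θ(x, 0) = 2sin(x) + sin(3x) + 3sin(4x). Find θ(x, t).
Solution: Moving frame: η = x + 2t, σ = t, θ = u(η,σ), so θ_t = u_σ + 2u_η and θ_xx = u_ηη.
Hence θ_t - 2θ_x = u_σ and the PDE becomes the heat equation u_σ = u_ηη on η ∈ ℝ.
Initial data: u(η,0) = θ(η,0) = 2sin(η) + sin(3η) + 3sin(4η). Each mode sin(nη) decays as exp(-n²σ) on ℝ, so u(η,σ) = Σ c_n exp(-n²σ) sin(nη) with c_1=2, c_3=1, c_4=3: u(η,σ) = 2exp(-σ)sin(η) + exp(-9σ)sin(3η) + 3exp(-16σ)sin(4η).
Substituting back: θ(x,t) = u(x + 2t, t).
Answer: θ(x, t) = 2exp(-t)sin(2t + x) + exp(-9t)sin(6t + 3x) + 3exp(-16t)sin(8t + 4x)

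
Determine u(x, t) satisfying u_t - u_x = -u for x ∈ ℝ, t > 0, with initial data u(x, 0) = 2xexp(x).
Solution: Substitute u = exp(x)w, i.e. w = exp(-x)u.
By the product rule, u_x = exp(x)(w_x + w), u_t = exp(x)w_t.
Substituting into the PDE and dividing by exp(x): w_t - (w_x + w) = -w.
The lower-order terms cancel, leaving the standard advection equation w_t - w_x = 0.
Initial data for w: w(x,0) = exp(-x)u(x,0) = 2x.
Solve for w:
  By method of characteristics (waves move left with speed 1):
  Along characteristics x + t = const, w is constant, so w(x,t) = f(x + t) with f = w(·, 0).
Hence w(x,t) = 2t + 2x.
Transform back: u(x,t) = exp(x)w(x,t).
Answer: u(x, t) = 2texp(x) + 2xexp(x)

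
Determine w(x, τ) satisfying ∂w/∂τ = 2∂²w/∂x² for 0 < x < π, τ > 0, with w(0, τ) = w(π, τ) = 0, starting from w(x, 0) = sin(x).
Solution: Using separation of variables w = X(x)T(τ):
Eigenfunctions: sin(nx), n = 1, 2, 3, ...
General solution: w(x, τ) = Σ c_n sin(nx) exp(-2n² τ)
Matching w(x,0) = sin(x) term by term: c_1=1.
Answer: w(x, τ) = exp(-2τ)sin(x)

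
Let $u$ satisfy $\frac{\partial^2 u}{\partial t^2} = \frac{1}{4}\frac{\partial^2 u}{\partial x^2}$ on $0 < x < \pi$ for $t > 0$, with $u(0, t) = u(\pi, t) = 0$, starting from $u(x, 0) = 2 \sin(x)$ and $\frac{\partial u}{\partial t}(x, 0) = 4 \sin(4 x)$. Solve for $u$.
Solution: Separating variables: $u = \sum [A_n \cos(\omega_n t) + B_n \sin(\omega_n t)] \sin(nx)$, $\omega_n = n/2$. From ICs ($B_n$ = velocity coefficient / $\omega_n$): $A_1=2, B_4=2$.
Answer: $u(x, t) = 2 \sin(2 t) \sin(4 x) + 2 \sin(x) \cos(t/2)$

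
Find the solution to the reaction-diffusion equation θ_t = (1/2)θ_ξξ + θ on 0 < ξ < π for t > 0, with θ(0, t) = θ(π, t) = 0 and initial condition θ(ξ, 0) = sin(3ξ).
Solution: Substitute θ = exp(t)u.
Then θ_t = exp(t)(u_t + u), θ_ξξ = exp(t)u_ξξ; substituting and dividing by exp(t), the lower-order terms cancel: u_t = (1/2)u_ξξ (standard heat equation).
Data for u: u(ξ,0) = θ(ξ,0) = sin(3ξ). The boundary conditions carry over: u(0,t) = u(π,t) = 0.
Separating variables: u = Σ c_n exp(-n²t/2) sin(nξ). From u(ξ,0) = sin(3ξ): c_3=1.
So u(ξ,t) = exp(-9t/2)sin(3ξ), and θ(ξ,t) = exp(t)u(ξ,t).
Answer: θ(ξ, t) = exp(-7t/2)sin(3ξ)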